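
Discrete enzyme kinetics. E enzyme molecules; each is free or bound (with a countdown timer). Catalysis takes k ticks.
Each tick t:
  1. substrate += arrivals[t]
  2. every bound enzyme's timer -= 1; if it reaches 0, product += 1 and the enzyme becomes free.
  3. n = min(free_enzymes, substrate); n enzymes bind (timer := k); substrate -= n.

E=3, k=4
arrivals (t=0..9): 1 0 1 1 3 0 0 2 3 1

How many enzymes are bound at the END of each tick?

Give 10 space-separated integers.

Answer: 1 1 2 3 3 3 3 3 3 3

Derivation:
t=0: arr=1 -> substrate=0 bound=1 product=0
t=1: arr=0 -> substrate=0 bound=1 product=0
t=2: arr=1 -> substrate=0 bound=2 product=0
t=3: arr=1 -> substrate=0 bound=3 product=0
t=4: arr=3 -> substrate=2 bound=3 product=1
t=5: arr=0 -> substrate=2 bound=3 product=1
t=6: arr=0 -> substrate=1 bound=3 product=2
t=7: arr=2 -> substrate=2 bound=3 product=3
t=8: arr=3 -> substrate=4 bound=3 product=4
t=9: arr=1 -> substrate=5 bound=3 product=4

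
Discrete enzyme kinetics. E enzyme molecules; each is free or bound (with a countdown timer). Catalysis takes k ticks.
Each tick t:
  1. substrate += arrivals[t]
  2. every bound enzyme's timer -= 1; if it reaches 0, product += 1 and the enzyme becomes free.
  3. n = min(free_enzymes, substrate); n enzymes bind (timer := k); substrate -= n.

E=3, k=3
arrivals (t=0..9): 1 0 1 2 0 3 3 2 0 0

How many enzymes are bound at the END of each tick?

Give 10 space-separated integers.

Answer: 1 1 2 3 3 3 3 3 3 3

Derivation:
t=0: arr=1 -> substrate=0 bound=1 product=0
t=1: arr=0 -> substrate=0 bound=1 product=0
t=2: arr=1 -> substrate=0 bound=2 product=0
t=3: arr=2 -> substrate=0 bound=3 product=1
t=4: arr=0 -> substrate=0 bound=3 product=1
t=5: arr=3 -> substrate=2 bound=3 product=2
t=6: arr=3 -> substrate=3 bound=3 product=4
t=7: arr=2 -> substrate=5 bound=3 product=4
t=8: arr=0 -> substrate=4 bound=3 product=5
t=9: arr=0 -> substrate=2 bound=3 product=7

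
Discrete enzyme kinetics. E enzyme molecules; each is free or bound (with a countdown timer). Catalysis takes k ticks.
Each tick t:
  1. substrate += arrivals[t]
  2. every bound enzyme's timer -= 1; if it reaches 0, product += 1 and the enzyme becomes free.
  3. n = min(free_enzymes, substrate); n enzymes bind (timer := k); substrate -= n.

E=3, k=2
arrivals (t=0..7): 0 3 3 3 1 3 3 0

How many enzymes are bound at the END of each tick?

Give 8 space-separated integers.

t=0: arr=0 -> substrate=0 bound=0 product=0
t=1: arr=3 -> substrate=0 bound=3 product=0
t=2: arr=3 -> substrate=3 bound=3 product=0
t=3: arr=3 -> substrate=3 bound=3 product=3
t=4: arr=1 -> substrate=4 bound=3 product=3
t=5: arr=3 -> substrate=4 bound=3 product=6
t=6: arr=3 -> substrate=7 bound=3 product=6
t=7: arr=0 -> substrate=4 bound=3 product=9

Answer: 0 3 3 3 3 3 3 3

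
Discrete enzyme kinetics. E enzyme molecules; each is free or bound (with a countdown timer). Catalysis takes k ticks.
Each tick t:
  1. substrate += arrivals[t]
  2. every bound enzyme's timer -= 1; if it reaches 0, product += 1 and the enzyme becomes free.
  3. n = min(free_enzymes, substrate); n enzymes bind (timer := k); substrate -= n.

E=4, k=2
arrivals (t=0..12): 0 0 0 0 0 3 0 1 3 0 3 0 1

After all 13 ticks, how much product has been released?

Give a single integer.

Answer: 10

Derivation:
t=0: arr=0 -> substrate=0 bound=0 product=0
t=1: arr=0 -> substrate=0 bound=0 product=0
t=2: arr=0 -> substrate=0 bound=0 product=0
t=3: arr=0 -> substrate=0 bound=0 product=0
t=4: arr=0 -> substrate=0 bound=0 product=0
t=5: arr=3 -> substrate=0 bound=3 product=0
t=6: arr=0 -> substrate=0 bound=3 product=0
t=7: arr=1 -> substrate=0 bound=1 product=3
t=8: arr=3 -> substrate=0 bound=4 product=3
t=9: arr=0 -> substrate=0 bound=3 product=4
t=10: arr=3 -> substrate=0 bound=3 product=7
t=11: arr=0 -> substrate=0 bound=3 product=7
t=12: arr=1 -> substrate=0 bound=1 product=10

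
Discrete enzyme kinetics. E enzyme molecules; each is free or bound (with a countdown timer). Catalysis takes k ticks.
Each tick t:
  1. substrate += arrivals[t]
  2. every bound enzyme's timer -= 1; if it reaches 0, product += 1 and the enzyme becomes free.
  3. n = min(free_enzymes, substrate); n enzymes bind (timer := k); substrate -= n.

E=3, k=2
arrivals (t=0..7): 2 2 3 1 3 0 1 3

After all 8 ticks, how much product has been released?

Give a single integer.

Answer: 9

Derivation:
t=0: arr=2 -> substrate=0 bound=2 product=0
t=1: arr=2 -> substrate=1 bound=3 product=0
t=2: arr=3 -> substrate=2 bound=3 product=2
t=3: arr=1 -> substrate=2 bound=3 product=3
t=4: arr=3 -> substrate=3 bound=3 product=5
t=5: arr=0 -> substrate=2 bound=3 product=6
t=6: arr=1 -> substrate=1 bound=3 product=8
t=7: arr=3 -> substrate=3 bound=3 product=9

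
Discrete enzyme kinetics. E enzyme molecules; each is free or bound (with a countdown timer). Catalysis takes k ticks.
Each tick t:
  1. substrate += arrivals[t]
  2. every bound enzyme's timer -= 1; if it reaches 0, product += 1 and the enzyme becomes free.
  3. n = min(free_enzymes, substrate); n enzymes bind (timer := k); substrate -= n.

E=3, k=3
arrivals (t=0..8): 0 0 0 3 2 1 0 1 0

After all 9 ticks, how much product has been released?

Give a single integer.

t=0: arr=0 -> substrate=0 bound=0 product=0
t=1: arr=0 -> substrate=0 bound=0 product=0
t=2: arr=0 -> substrate=0 bound=0 product=0
t=3: arr=3 -> substrate=0 bound=3 product=0
t=4: arr=2 -> substrate=2 bound=3 product=0
t=5: arr=1 -> substrate=3 bound=3 product=0
t=6: arr=0 -> substrate=0 bound=3 product=3
t=7: arr=1 -> substrate=1 bound=3 product=3
t=8: arr=0 -> substrate=1 bound=3 product=3

Answer: 3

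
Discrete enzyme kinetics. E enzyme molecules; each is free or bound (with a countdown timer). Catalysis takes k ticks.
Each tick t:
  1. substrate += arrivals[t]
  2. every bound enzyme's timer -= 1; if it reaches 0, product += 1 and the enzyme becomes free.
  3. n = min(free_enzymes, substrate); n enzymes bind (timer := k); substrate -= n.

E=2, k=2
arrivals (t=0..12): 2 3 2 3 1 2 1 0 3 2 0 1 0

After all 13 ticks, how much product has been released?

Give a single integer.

Answer: 12

Derivation:
t=0: arr=2 -> substrate=0 bound=2 product=0
t=1: arr=3 -> substrate=3 bound=2 product=0
t=2: arr=2 -> substrate=3 bound=2 product=2
t=3: arr=3 -> substrate=6 bound=2 product=2
t=4: arr=1 -> substrate=5 bound=2 product=4
t=5: arr=2 -> substrate=7 bound=2 product=4
t=6: arr=1 -> substrate=6 bound=2 product=6
t=7: arr=0 -> substrate=6 bound=2 product=6
t=8: arr=3 -> substrate=7 bound=2 product=8
t=9: arr=2 -> substrate=9 bound=2 product=8
t=10: arr=0 -> substrate=7 bound=2 product=10
t=11: arr=1 -> substrate=8 bound=2 product=10
t=12: arr=0 -> substrate=6 bound=2 product=12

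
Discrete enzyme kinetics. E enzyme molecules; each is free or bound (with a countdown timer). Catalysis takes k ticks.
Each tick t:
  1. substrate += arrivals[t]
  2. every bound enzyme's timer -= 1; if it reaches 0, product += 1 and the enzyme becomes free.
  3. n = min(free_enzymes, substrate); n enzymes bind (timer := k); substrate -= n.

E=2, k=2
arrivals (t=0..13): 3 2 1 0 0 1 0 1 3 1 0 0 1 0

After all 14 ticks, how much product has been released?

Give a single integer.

t=0: arr=3 -> substrate=1 bound=2 product=0
t=1: arr=2 -> substrate=3 bound=2 product=0
t=2: arr=1 -> substrate=2 bound=2 product=2
t=3: arr=0 -> substrate=2 bound=2 product=2
t=4: arr=0 -> substrate=0 bound=2 product=4
t=5: arr=1 -> substrate=1 bound=2 product=4
t=6: arr=0 -> substrate=0 bound=1 product=6
t=7: arr=1 -> substrate=0 bound=2 product=6
t=8: arr=3 -> substrate=2 bound=2 product=7
t=9: arr=1 -> substrate=2 bound=2 product=8
t=10: arr=0 -> substrate=1 bound=2 product=9
t=11: arr=0 -> substrate=0 bound=2 product=10
t=12: arr=1 -> substrate=0 bound=2 product=11
t=13: arr=0 -> substrate=0 bound=1 product=12

Answer: 12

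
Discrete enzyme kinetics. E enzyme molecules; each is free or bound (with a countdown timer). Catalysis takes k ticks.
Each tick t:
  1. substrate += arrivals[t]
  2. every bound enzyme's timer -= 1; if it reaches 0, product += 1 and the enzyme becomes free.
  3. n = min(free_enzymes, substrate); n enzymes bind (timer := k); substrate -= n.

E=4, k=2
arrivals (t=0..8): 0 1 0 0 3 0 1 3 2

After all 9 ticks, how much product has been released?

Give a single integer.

t=0: arr=0 -> substrate=0 bound=0 product=0
t=1: arr=1 -> substrate=0 bound=1 product=0
t=2: arr=0 -> substrate=0 bound=1 product=0
t=3: arr=0 -> substrate=0 bound=0 product=1
t=4: arr=3 -> substrate=0 bound=3 product=1
t=5: arr=0 -> substrate=0 bound=3 product=1
t=6: arr=1 -> substrate=0 bound=1 product=4
t=7: arr=3 -> substrate=0 bound=4 product=4
t=8: arr=2 -> substrate=1 bound=4 product=5

Answer: 5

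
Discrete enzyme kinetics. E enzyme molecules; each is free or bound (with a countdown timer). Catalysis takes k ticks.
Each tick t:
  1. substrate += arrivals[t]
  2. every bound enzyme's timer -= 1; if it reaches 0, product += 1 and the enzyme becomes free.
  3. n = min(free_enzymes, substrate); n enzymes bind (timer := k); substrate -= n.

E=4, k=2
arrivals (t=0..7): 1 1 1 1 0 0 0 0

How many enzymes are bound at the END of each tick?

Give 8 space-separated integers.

Answer: 1 2 2 2 1 0 0 0

Derivation:
t=0: arr=1 -> substrate=0 bound=1 product=0
t=1: arr=1 -> substrate=0 bound=2 product=0
t=2: arr=1 -> substrate=0 bound=2 product=1
t=3: arr=1 -> substrate=0 bound=2 product=2
t=4: arr=0 -> substrate=0 bound=1 product=3
t=5: arr=0 -> substrate=0 bound=0 product=4
t=6: arr=0 -> substrate=0 bound=0 product=4
t=7: arr=0 -> substrate=0 bound=0 product=4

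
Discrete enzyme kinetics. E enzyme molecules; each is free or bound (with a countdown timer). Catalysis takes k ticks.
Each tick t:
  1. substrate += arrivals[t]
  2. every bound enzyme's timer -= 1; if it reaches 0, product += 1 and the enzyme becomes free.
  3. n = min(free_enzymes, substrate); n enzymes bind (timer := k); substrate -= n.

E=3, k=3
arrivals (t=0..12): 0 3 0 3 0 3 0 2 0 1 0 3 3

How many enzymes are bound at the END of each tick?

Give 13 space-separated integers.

t=0: arr=0 -> substrate=0 bound=0 product=0
t=1: arr=3 -> substrate=0 bound=3 product=0
t=2: arr=0 -> substrate=0 bound=3 product=0
t=3: arr=3 -> substrate=3 bound=3 product=0
t=4: arr=0 -> substrate=0 bound=3 product=3
t=5: arr=3 -> substrate=3 bound=3 product=3
t=6: arr=0 -> substrate=3 bound=3 product=3
t=7: arr=2 -> substrate=2 bound=3 product=6
t=8: arr=0 -> substrate=2 bound=3 product=6
t=9: arr=1 -> substrate=3 bound=3 product=6
t=10: arr=0 -> substrate=0 bound=3 product=9
t=11: arr=3 -> substrate=3 bound=3 product=9
t=12: arr=3 -> substrate=6 bound=3 product=9

Answer: 0 3 3 3 3 3 3 3 3 3 3 3 3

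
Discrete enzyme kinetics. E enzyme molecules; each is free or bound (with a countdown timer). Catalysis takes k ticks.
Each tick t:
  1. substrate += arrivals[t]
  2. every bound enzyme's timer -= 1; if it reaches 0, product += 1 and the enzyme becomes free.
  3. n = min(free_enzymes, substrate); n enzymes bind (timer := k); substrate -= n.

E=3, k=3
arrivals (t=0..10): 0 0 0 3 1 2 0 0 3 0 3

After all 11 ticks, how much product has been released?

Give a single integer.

t=0: arr=0 -> substrate=0 bound=0 product=0
t=1: arr=0 -> substrate=0 bound=0 product=0
t=2: arr=0 -> substrate=0 bound=0 product=0
t=3: arr=3 -> substrate=0 bound=3 product=0
t=4: arr=1 -> substrate=1 bound=3 product=0
t=5: arr=2 -> substrate=3 bound=3 product=0
t=6: arr=0 -> substrate=0 bound=3 product=3
t=7: arr=0 -> substrate=0 bound=3 product=3
t=8: arr=3 -> substrate=3 bound=3 product=3
t=9: arr=0 -> substrate=0 bound=3 product=6
t=10: arr=3 -> substrate=3 bound=3 product=6

Answer: 6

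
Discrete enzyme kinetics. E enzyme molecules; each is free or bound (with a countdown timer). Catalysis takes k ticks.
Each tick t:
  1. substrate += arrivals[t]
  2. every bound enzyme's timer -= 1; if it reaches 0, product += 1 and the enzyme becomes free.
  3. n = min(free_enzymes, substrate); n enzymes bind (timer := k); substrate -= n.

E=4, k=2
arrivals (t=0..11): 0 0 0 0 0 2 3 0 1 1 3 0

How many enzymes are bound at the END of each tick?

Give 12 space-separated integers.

t=0: arr=0 -> substrate=0 bound=0 product=0
t=1: arr=0 -> substrate=0 bound=0 product=0
t=2: arr=0 -> substrate=0 bound=0 product=0
t=3: arr=0 -> substrate=0 bound=0 product=0
t=4: arr=0 -> substrate=0 bound=0 product=0
t=5: arr=2 -> substrate=0 bound=2 product=0
t=6: arr=3 -> substrate=1 bound=4 product=0
t=7: arr=0 -> substrate=0 bound=3 product=2
t=8: arr=1 -> substrate=0 bound=2 product=4
t=9: arr=1 -> substrate=0 bound=2 product=5
t=10: arr=3 -> substrate=0 bound=4 product=6
t=11: arr=0 -> substrate=0 bound=3 product=7

Answer: 0 0 0 0 0 2 4 3 2 2 4 3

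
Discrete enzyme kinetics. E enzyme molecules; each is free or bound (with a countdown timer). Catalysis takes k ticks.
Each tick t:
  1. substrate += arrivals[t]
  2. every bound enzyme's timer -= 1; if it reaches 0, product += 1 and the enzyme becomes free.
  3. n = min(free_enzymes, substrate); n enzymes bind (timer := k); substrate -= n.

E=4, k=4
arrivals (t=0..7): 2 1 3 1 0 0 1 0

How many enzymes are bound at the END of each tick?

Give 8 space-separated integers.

Answer: 2 3 4 4 4 4 4 4

Derivation:
t=0: arr=2 -> substrate=0 bound=2 product=0
t=1: arr=1 -> substrate=0 bound=3 product=0
t=2: arr=3 -> substrate=2 bound=4 product=0
t=3: arr=1 -> substrate=3 bound=4 product=0
t=4: arr=0 -> substrate=1 bound=4 product=2
t=5: arr=0 -> substrate=0 bound=4 product=3
t=6: arr=1 -> substrate=0 bound=4 product=4
t=7: arr=0 -> substrate=0 bound=4 product=4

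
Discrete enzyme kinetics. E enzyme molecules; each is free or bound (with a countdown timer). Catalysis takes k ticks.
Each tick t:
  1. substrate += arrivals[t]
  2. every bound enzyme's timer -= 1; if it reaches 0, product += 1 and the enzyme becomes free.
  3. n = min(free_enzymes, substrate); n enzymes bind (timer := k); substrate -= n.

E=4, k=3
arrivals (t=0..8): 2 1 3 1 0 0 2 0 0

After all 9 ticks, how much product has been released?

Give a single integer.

Answer: 7

Derivation:
t=0: arr=2 -> substrate=0 bound=2 product=0
t=1: arr=1 -> substrate=0 bound=3 product=0
t=2: arr=3 -> substrate=2 bound=4 product=0
t=3: arr=1 -> substrate=1 bound=4 product=2
t=4: arr=0 -> substrate=0 bound=4 product=3
t=5: arr=0 -> substrate=0 bound=3 product=4
t=6: arr=2 -> substrate=0 bound=3 product=6
t=7: arr=0 -> substrate=0 bound=2 product=7
t=8: arr=0 -> substrate=0 bound=2 product=7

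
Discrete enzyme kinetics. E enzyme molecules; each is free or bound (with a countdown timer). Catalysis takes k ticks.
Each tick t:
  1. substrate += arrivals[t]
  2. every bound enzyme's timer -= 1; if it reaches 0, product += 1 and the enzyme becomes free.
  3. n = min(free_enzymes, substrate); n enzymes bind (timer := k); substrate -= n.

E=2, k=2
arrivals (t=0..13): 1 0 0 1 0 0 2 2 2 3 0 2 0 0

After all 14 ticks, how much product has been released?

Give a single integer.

t=0: arr=1 -> substrate=0 bound=1 product=0
t=1: arr=0 -> substrate=0 bound=1 product=0
t=2: arr=0 -> substrate=0 bound=0 product=1
t=3: arr=1 -> substrate=0 bound=1 product=1
t=4: arr=0 -> substrate=0 bound=1 product=1
t=5: arr=0 -> substrate=0 bound=0 product=2
t=6: arr=2 -> substrate=0 bound=2 product=2
t=7: arr=2 -> substrate=2 bound=2 product=2
t=8: arr=2 -> substrate=2 bound=2 product=4
t=9: arr=3 -> substrate=5 bound=2 product=4
t=10: arr=0 -> substrate=3 bound=2 product=6
t=11: arr=2 -> substrate=5 bound=2 product=6
t=12: arr=0 -> substrate=3 bound=2 product=8
t=13: arr=0 -> substrate=3 bound=2 product=8

Answer: 8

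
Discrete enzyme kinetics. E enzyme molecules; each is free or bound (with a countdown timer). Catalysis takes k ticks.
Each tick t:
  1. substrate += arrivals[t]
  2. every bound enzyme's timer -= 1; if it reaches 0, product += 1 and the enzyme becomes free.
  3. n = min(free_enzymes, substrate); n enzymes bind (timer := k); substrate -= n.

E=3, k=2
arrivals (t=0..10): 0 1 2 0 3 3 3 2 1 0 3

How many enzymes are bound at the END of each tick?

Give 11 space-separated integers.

Answer: 0 1 3 2 3 3 3 3 3 3 3

Derivation:
t=0: arr=0 -> substrate=0 bound=0 product=0
t=1: arr=1 -> substrate=0 bound=1 product=0
t=2: arr=2 -> substrate=0 bound=3 product=0
t=3: arr=0 -> substrate=0 bound=2 product=1
t=4: arr=3 -> substrate=0 bound=3 product=3
t=5: arr=3 -> substrate=3 bound=3 product=3
t=6: arr=3 -> substrate=3 bound=3 product=6
t=7: arr=2 -> substrate=5 bound=3 product=6
t=8: arr=1 -> substrate=3 bound=3 product=9
t=9: arr=0 -> substrate=3 bound=3 product=9
t=10: arr=3 -> substrate=3 bound=3 product=12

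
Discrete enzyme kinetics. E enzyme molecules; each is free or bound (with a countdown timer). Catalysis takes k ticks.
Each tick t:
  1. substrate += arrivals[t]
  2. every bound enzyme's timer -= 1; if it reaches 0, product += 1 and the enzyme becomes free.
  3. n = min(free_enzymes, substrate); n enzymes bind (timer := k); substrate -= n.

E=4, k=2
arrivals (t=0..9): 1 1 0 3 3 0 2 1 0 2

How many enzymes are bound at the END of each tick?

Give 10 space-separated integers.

t=0: arr=1 -> substrate=0 bound=1 product=0
t=1: arr=1 -> substrate=0 bound=2 product=0
t=2: arr=0 -> substrate=0 bound=1 product=1
t=3: arr=3 -> substrate=0 bound=3 product=2
t=4: arr=3 -> substrate=2 bound=4 product=2
t=5: arr=0 -> substrate=0 bound=3 product=5
t=6: arr=2 -> substrate=0 bound=4 product=6
t=7: arr=1 -> substrate=0 bound=3 product=8
t=8: arr=0 -> substrate=0 bound=1 product=10
t=9: arr=2 -> substrate=0 bound=2 product=11

Answer: 1 2 1 3 4 3 4 3 1 2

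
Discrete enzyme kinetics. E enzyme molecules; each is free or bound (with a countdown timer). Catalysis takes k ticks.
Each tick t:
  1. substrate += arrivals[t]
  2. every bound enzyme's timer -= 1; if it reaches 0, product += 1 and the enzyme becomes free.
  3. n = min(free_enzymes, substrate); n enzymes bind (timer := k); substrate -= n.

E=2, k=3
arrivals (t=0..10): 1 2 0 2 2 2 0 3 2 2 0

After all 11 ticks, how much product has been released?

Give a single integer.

t=0: arr=1 -> substrate=0 bound=1 product=0
t=1: arr=2 -> substrate=1 bound=2 product=0
t=2: arr=0 -> substrate=1 bound=2 product=0
t=3: arr=2 -> substrate=2 bound=2 product=1
t=4: arr=2 -> substrate=3 bound=2 product=2
t=5: arr=2 -> substrate=5 bound=2 product=2
t=6: arr=0 -> substrate=4 bound=2 product=3
t=7: arr=3 -> substrate=6 bound=2 product=4
t=8: arr=2 -> substrate=8 bound=2 product=4
t=9: arr=2 -> substrate=9 bound=2 product=5
t=10: arr=0 -> substrate=8 bound=2 product=6

Answer: 6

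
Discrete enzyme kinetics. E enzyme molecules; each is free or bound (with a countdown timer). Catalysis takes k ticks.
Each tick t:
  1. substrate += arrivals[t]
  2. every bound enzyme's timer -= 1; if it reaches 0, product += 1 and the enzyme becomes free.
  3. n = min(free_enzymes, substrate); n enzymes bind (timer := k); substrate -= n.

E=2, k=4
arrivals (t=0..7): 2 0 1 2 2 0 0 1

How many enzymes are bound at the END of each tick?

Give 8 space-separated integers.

t=0: arr=2 -> substrate=0 bound=2 product=0
t=1: arr=0 -> substrate=0 bound=2 product=0
t=2: arr=1 -> substrate=1 bound=2 product=0
t=3: arr=2 -> substrate=3 bound=2 product=0
t=4: arr=2 -> substrate=3 bound=2 product=2
t=5: arr=0 -> substrate=3 bound=2 product=2
t=6: arr=0 -> substrate=3 bound=2 product=2
t=7: arr=1 -> substrate=4 bound=2 product=2

Answer: 2 2 2 2 2 2 2 2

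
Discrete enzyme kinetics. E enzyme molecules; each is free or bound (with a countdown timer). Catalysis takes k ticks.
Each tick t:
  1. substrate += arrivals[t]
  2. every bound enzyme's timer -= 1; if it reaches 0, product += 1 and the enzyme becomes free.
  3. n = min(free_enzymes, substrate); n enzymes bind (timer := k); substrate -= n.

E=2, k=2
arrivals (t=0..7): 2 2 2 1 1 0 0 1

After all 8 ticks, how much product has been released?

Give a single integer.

t=0: arr=2 -> substrate=0 bound=2 product=0
t=1: arr=2 -> substrate=2 bound=2 product=0
t=2: arr=2 -> substrate=2 bound=2 product=2
t=3: arr=1 -> substrate=3 bound=2 product=2
t=4: arr=1 -> substrate=2 bound=2 product=4
t=5: arr=0 -> substrate=2 bound=2 product=4
t=6: arr=0 -> substrate=0 bound=2 product=6
t=7: arr=1 -> substrate=1 bound=2 product=6

Answer: 6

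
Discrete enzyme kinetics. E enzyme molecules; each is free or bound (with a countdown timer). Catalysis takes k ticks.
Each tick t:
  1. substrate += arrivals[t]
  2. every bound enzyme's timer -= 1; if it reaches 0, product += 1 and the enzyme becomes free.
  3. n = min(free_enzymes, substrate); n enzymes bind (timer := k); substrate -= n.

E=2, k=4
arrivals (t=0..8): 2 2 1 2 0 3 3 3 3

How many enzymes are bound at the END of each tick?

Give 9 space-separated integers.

t=0: arr=2 -> substrate=0 bound=2 product=0
t=1: arr=2 -> substrate=2 bound=2 product=0
t=2: arr=1 -> substrate=3 bound=2 product=0
t=3: arr=2 -> substrate=5 bound=2 product=0
t=4: arr=0 -> substrate=3 bound=2 product=2
t=5: arr=3 -> substrate=6 bound=2 product=2
t=6: arr=3 -> substrate=9 bound=2 product=2
t=7: arr=3 -> substrate=12 bound=2 product=2
t=8: arr=3 -> substrate=13 bound=2 product=4

Answer: 2 2 2 2 2 2 2 2 2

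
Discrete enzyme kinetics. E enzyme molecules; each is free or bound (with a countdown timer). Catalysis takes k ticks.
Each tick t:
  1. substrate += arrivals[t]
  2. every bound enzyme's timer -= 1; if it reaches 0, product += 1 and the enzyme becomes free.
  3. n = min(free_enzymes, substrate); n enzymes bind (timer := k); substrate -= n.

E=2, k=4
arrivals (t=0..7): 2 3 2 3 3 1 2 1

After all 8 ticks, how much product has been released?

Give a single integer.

Answer: 2

Derivation:
t=0: arr=2 -> substrate=0 bound=2 product=0
t=1: arr=3 -> substrate=3 bound=2 product=0
t=2: arr=2 -> substrate=5 bound=2 product=0
t=3: arr=3 -> substrate=8 bound=2 product=0
t=4: arr=3 -> substrate=9 bound=2 product=2
t=5: arr=1 -> substrate=10 bound=2 product=2
t=6: arr=2 -> substrate=12 bound=2 product=2
t=7: arr=1 -> substrate=13 bound=2 product=2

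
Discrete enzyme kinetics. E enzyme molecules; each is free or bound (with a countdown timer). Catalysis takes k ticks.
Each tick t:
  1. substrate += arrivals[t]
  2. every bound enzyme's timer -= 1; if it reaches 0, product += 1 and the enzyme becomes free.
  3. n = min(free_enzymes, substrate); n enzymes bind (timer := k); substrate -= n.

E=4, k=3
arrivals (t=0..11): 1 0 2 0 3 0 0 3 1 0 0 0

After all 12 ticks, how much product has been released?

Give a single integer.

Answer: 10

Derivation:
t=0: arr=1 -> substrate=0 bound=1 product=0
t=1: arr=0 -> substrate=0 bound=1 product=0
t=2: arr=2 -> substrate=0 bound=3 product=0
t=3: arr=0 -> substrate=0 bound=2 product=1
t=4: arr=3 -> substrate=1 bound=4 product=1
t=5: arr=0 -> substrate=0 bound=3 product=3
t=6: arr=0 -> substrate=0 bound=3 product=3
t=7: arr=3 -> substrate=0 bound=4 product=5
t=8: arr=1 -> substrate=0 bound=4 product=6
t=9: arr=0 -> substrate=0 bound=4 product=6
t=10: arr=0 -> substrate=0 bound=1 product=9
t=11: arr=0 -> substrate=0 bound=0 product=10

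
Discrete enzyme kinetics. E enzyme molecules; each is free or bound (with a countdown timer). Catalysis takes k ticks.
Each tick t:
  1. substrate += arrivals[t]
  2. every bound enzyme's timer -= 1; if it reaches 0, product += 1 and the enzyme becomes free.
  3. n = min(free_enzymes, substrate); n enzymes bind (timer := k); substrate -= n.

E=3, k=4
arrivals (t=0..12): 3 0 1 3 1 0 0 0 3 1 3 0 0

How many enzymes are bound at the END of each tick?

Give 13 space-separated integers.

t=0: arr=3 -> substrate=0 bound=3 product=0
t=1: arr=0 -> substrate=0 bound=3 product=0
t=2: arr=1 -> substrate=1 bound=3 product=0
t=3: arr=3 -> substrate=4 bound=3 product=0
t=4: arr=1 -> substrate=2 bound=3 product=3
t=5: arr=0 -> substrate=2 bound=3 product=3
t=6: arr=0 -> substrate=2 bound=3 product=3
t=7: arr=0 -> substrate=2 bound=3 product=3
t=8: arr=3 -> substrate=2 bound=3 product=6
t=9: arr=1 -> substrate=3 bound=3 product=6
t=10: arr=3 -> substrate=6 bound=3 product=6
t=11: arr=0 -> substrate=6 bound=3 product=6
t=12: arr=0 -> substrate=3 bound=3 product=9

Answer: 3 3 3 3 3 3 3 3 3 3 3 3 3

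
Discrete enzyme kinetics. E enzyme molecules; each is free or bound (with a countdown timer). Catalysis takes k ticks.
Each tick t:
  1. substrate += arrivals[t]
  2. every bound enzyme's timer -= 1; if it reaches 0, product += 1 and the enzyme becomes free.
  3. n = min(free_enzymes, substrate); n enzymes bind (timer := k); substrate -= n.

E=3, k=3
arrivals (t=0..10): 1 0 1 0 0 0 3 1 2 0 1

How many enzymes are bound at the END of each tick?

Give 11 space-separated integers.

Answer: 1 1 2 1 1 0 3 3 3 3 3

Derivation:
t=0: arr=1 -> substrate=0 bound=1 product=0
t=1: arr=0 -> substrate=0 bound=1 product=0
t=2: arr=1 -> substrate=0 bound=2 product=0
t=3: arr=0 -> substrate=0 bound=1 product=1
t=4: arr=0 -> substrate=0 bound=1 product=1
t=5: arr=0 -> substrate=0 bound=0 product=2
t=6: arr=3 -> substrate=0 bound=3 product=2
t=7: arr=1 -> substrate=1 bound=3 product=2
t=8: arr=2 -> substrate=3 bound=3 product=2
t=9: arr=0 -> substrate=0 bound=3 product=5
t=10: arr=1 -> substrate=1 bound=3 product=5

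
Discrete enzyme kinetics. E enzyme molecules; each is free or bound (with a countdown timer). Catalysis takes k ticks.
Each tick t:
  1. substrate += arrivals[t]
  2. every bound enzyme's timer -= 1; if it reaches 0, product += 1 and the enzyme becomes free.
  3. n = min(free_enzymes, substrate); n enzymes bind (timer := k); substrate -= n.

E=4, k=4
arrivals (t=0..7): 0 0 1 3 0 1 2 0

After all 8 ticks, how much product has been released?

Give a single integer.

t=0: arr=0 -> substrate=0 bound=0 product=0
t=1: arr=0 -> substrate=0 bound=0 product=0
t=2: arr=1 -> substrate=0 bound=1 product=0
t=3: arr=3 -> substrate=0 bound=4 product=0
t=4: arr=0 -> substrate=0 bound=4 product=0
t=5: arr=1 -> substrate=1 bound=4 product=0
t=6: arr=2 -> substrate=2 bound=4 product=1
t=7: arr=0 -> substrate=0 bound=3 product=4

Answer: 4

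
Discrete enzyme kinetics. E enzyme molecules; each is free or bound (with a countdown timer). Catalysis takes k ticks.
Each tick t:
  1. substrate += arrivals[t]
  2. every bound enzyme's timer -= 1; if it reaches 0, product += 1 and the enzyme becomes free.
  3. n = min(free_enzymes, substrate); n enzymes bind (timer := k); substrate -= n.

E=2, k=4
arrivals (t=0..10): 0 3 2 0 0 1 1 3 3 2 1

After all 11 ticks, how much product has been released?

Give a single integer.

t=0: arr=0 -> substrate=0 bound=0 product=0
t=1: arr=3 -> substrate=1 bound=2 product=0
t=2: arr=2 -> substrate=3 bound=2 product=0
t=3: arr=0 -> substrate=3 bound=2 product=0
t=4: arr=0 -> substrate=3 bound=2 product=0
t=5: arr=1 -> substrate=2 bound=2 product=2
t=6: arr=1 -> substrate=3 bound=2 product=2
t=7: arr=3 -> substrate=6 bound=2 product=2
t=8: arr=3 -> substrate=9 bound=2 product=2
t=9: arr=2 -> substrate=9 bound=2 product=4
t=10: arr=1 -> substrate=10 bound=2 product=4

Answer: 4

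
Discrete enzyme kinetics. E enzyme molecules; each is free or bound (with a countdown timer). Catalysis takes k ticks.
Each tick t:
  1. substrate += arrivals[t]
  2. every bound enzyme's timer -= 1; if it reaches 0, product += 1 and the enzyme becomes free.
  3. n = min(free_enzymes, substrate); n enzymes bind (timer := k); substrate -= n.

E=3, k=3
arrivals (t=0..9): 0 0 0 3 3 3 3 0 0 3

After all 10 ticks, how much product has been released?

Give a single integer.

Answer: 6

Derivation:
t=0: arr=0 -> substrate=0 bound=0 product=0
t=1: arr=0 -> substrate=0 bound=0 product=0
t=2: arr=0 -> substrate=0 bound=0 product=0
t=3: arr=3 -> substrate=0 bound=3 product=0
t=4: arr=3 -> substrate=3 bound=3 product=0
t=5: arr=3 -> substrate=6 bound=3 product=0
t=6: arr=3 -> substrate=6 bound=3 product=3
t=7: arr=0 -> substrate=6 bound=3 product=3
t=8: arr=0 -> substrate=6 bound=3 product=3
t=9: arr=3 -> substrate=6 bound=3 product=6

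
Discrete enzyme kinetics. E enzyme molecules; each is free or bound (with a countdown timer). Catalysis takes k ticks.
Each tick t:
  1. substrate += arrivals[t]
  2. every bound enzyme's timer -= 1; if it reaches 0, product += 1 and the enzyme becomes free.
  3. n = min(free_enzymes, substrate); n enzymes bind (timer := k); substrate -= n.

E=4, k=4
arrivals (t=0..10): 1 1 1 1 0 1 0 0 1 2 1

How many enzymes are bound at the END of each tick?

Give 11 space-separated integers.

Answer: 1 2 3 4 3 3 2 1 2 3 4

Derivation:
t=0: arr=1 -> substrate=0 bound=1 product=0
t=1: arr=1 -> substrate=0 bound=2 product=0
t=2: arr=1 -> substrate=0 bound=3 product=0
t=3: arr=1 -> substrate=0 bound=4 product=0
t=4: arr=0 -> substrate=0 bound=3 product=1
t=5: arr=1 -> substrate=0 bound=3 product=2
t=6: arr=0 -> substrate=0 bound=2 product=3
t=7: arr=0 -> substrate=0 bound=1 product=4
t=8: arr=1 -> substrate=0 bound=2 product=4
t=9: arr=2 -> substrate=0 bound=3 product=5
t=10: arr=1 -> substrate=0 bound=4 product=5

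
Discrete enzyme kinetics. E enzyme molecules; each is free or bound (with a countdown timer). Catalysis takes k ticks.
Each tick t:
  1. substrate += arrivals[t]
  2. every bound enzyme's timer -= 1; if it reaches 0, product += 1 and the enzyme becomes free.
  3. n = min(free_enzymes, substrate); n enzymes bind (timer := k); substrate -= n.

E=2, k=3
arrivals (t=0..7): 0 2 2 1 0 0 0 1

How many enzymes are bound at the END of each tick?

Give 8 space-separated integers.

t=0: arr=0 -> substrate=0 bound=0 product=0
t=1: arr=2 -> substrate=0 bound=2 product=0
t=2: arr=2 -> substrate=2 bound=2 product=0
t=3: arr=1 -> substrate=3 bound=2 product=0
t=4: arr=0 -> substrate=1 bound=2 product=2
t=5: arr=0 -> substrate=1 bound=2 product=2
t=6: arr=0 -> substrate=1 bound=2 product=2
t=7: arr=1 -> substrate=0 bound=2 product=4

Answer: 0 2 2 2 2 2 2 2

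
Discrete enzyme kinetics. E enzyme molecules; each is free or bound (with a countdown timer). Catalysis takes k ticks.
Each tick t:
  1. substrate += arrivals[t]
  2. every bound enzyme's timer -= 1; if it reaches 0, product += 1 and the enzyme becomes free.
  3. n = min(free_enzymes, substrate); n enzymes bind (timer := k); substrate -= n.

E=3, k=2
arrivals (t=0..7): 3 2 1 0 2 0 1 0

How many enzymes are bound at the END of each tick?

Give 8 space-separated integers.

t=0: arr=3 -> substrate=0 bound=3 product=0
t=1: arr=2 -> substrate=2 bound=3 product=0
t=2: arr=1 -> substrate=0 bound=3 product=3
t=3: arr=0 -> substrate=0 bound=3 product=3
t=4: arr=2 -> substrate=0 bound=2 product=6
t=5: arr=0 -> substrate=0 bound=2 product=6
t=6: arr=1 -> substrate=0 bound=1 product=8
t=7: arr=0 -> substrate=0 bound=1 product=8

Answer: 3 3 3 3 2 2 1 1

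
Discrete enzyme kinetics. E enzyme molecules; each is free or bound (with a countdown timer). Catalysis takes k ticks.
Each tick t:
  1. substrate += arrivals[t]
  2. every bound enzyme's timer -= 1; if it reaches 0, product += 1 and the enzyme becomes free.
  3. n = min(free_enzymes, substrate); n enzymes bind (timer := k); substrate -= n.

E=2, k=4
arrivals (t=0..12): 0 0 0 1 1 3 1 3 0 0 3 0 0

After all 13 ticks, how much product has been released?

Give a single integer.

t=0: arr=0 -> substrate=0 bound=0 product=0
t=1: arr=0 -> substrate=0 bound=0 product=0
t=2: arr=0 -> substrate=0 bound=0 product=0
t=3: arr=1 -> substrate=0 bound=1 product=0
t=4: arr=1 -> substrate=0 bound=2 product=0
t=5: arr=3 -> substrate=3 bound=2 product=0
t=6: arr=1 -> substrate=4 bound=2 product=0
t=7: arr=3 -> substrate=6 bound=2 product=1
t=8: arr=0 -> substrate=5 bound=2 product=2
t=9: arr=0 -> substrate=5 bound=2 product=2
t=10: arr=3 -> substrate=8 bound=2 product=2
t=11: arr=0 -> substrate=7 bound=2 product=3
t=12: arr=0 -> substrate=6 bound=2 product=4

Answer: 4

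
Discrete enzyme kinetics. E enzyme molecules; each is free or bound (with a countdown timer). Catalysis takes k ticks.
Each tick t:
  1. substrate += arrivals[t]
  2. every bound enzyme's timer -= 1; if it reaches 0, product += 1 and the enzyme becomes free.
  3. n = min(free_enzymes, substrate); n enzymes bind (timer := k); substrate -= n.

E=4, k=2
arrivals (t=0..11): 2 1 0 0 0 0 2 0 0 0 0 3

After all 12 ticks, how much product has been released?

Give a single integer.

t=0: arr=2 -> substrate=0 bound=2 product=0
t=1: arr=1 -> substrate=0 bound=3 product=0
t=2: arr=0 -> substrate=0 bound=1 product=2
t=3: arr=0 -> substrate=0 bound=0 product=3
t=4: arr=0 -> substrate=0 bound=0 product=3
t=5: arr=0 -> substrate=0 bound=0 product=3
t=6: arr=2 -> substrate=0 bound=2 product=3
t=7: arr=0 -> substrate=0 bound=2 product=3
t=8: arr=0 -> substrate=0 bound=0 product=5
t=9: arr=0 -> substrate=0 bound=0 product=5
t=10: arr=0 -> substrate=0 bound=0 product=5
t=11: arr=3 -> substrate=0 bound=3 product=5

Answer: 5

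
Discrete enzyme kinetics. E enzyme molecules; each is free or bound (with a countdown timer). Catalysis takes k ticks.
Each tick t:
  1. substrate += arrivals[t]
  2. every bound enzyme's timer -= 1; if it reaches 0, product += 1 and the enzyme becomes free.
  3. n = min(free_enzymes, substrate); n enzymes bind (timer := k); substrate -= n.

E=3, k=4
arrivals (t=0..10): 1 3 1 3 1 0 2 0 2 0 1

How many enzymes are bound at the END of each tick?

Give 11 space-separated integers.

t=0: arr=1 -> substrate=0 bound=1 product=0
t=1: arr=3 -> substrate=1 bound=3 product=0
t=2: arr=1 -> substrate=2 bound=3 product=0
t=3: arr=3 -> substrate=5 bound=3 product=0
t=4: arr=1 -> substrate=5 bound=3 product=1
t=5: arr=0 -> substrate=3 bound=3 product=3
t=6: arr=2 -> substrate=5 bound=3 product=3
t=7: arr=0 -> substrate=5 bound=3 product=3
t=8: arr=2 -> substrate=6 bound=3 product=4
t=9: arr=0 -> substrate=4 bound=3 product=6
t=10: arr=1 -> substrate=5 bound=3 product=6

Answer: 1 3 3 3 3 3 3 3 3 3 3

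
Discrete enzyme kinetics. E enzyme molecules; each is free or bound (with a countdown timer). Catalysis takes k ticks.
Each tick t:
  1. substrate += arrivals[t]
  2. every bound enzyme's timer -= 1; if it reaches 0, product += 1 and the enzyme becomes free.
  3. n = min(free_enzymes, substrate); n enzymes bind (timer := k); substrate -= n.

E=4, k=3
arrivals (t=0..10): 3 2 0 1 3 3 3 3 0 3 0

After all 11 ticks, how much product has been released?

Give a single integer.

t=0: arr=3 -> substrate=0 bound=3 product=0
t=1: arr=2 -> substrate=1 bound=4 product=0
t=2: arr=0 -> substrate=1 bound=4 product=0
t=3: arr=1 -> substrate=0 bound=3 product=3
t=4: arr=3 -> substrate=1 bound=4 product=4
t=5: arr=3 -> substrate=4 bound=4 product=4
t=6: arr=3 -> substrate=5 bound=4 product=6
t=7: arr=3 -> substrate=6 bound=4 product=8
t=8: arr=0 -> substrate=6 bound=4 product=8
t=9: arr=3 -> substrate=7 bound=4 product=10
t=10: arr=0 -> substrate=5 bound=4 product=12

Answer: 12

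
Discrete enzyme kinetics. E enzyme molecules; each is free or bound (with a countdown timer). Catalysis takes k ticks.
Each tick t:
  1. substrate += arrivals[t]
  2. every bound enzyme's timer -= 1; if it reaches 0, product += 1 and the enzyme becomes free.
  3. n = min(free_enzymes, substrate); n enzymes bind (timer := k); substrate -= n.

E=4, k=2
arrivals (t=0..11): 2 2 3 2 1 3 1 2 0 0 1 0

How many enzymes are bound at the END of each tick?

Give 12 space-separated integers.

Answer: 2 4 4 4 4 4 4 4 2 0 1 1

Derivation:
t=0: arr=2 -> substrate=0 bound=2 product=0
t=1: arr=2 -> substrate=0 bound=4 product=0
t=2: arr=3 -> substrate=1 bound=4 product=2
t=3: arr=2 -> substrate=1 bound=4 product=4
t=4: arr=1 -> substrate=0 bound=4 product=6
t=5: arr=3 -> substrate=1 bound=4 product=8
t=6: arr=1 -> substrate=0 bound=4 product=10
t=7: arr=2 -> substrate=0 bound=4 product=12
t=8: arr=0 -> substrate=0 bound=2 product=14
t=9: arr=0 -> substrate=0 bound=0 product=16
t=10: arr=1 -> substrate=0 bound=1 product=16
t=11: arr=0 -> substrate=0 bound=1 product=16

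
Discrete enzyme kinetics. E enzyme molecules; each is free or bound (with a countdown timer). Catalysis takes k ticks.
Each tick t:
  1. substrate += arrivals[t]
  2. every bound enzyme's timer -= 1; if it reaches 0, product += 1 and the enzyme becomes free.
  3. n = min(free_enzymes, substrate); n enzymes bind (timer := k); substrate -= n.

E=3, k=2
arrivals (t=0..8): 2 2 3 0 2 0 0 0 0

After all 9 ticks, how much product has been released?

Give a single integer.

Answer: 9

Derivation:
t=0: arr=2 -> substrate=0 bound=2 product=0
t=1: arr=2 -> substrate=1 bound=3 product=0
t=2: arr=3 -> substrate=2 bound=3 product=2
t=3: arr=0 -> substrate=1 bound=3 product=3
t=4: arr=2 -> substrate=1 bound=3 product=5
t=5: arr=0 -> substrate=0 bound=3 product=6
t=6: arr=0 -> substrate=0 bound=1 product=8
t=7: arr=0 -> substrate=0 bound=0 product=9
t=8: arr=0 -> substrate=0 bound=0 product=9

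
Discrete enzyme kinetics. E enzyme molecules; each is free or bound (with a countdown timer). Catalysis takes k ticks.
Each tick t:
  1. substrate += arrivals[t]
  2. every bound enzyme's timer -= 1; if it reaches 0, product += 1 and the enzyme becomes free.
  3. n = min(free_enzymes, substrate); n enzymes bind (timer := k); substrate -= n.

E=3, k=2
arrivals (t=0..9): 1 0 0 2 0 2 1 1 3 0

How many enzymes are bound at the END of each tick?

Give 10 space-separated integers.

Answer: 1 1 0 2 2 2 3 2 3 3

Derivation:
t=0: arr=1 -> substrate=0 bound=1 product=0
t=1: arr=0 -> substrate=0 bound=1 product=0
t=2: arr=0 -> substrate=0 bound=0 product=1
t=3: arr=2 -> substrate=0 bound=2 product=1
t=4: arr=0 -> substrate=0 bound=2 product=1
t=5: arr=2 -> substrate=0 bound=2 product=3
t=6: arr=1 -> substrate=0 bound=3 product=3
t=7: arr=1 -> substrate=0 bound=2 product=5
t=8: arr=3 -> substrate=1 bound=3 product=6
t=9: arr=0 -> substrate=0 bound=3 product=7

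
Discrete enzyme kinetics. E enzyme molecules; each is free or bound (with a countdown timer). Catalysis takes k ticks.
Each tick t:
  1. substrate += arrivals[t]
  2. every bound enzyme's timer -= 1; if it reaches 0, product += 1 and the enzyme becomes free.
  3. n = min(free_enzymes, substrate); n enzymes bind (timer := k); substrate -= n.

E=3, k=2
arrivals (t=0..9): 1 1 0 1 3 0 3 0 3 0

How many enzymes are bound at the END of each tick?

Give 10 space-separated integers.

t=0: arr=1 -> substrate=0 bound=1 product=0
t=1: arr=1 -> substrate=0 bound=2 product=0
t=2: arr=0 -> substrate=0 bound=1 product=1
t=3: arr=1 -> substrate=0 bound=1 product=2
t=4: arr=3 -> substrate=1 bound=3 product=2
t=5: arr=0 -> substrate=0 bound=3 product=3
t=6: arr=3 -> substrate=1 bound=3 product=5
t=7: arr=0 -> substrate=0 bound=3 product=6
t=8: arr=3 -> substrate=1 bound=3 product=8
t=9: arr=0 -> substrate=0 bound=3 product=9

Answer: 1 2 1 1 3 3 3 3 3 3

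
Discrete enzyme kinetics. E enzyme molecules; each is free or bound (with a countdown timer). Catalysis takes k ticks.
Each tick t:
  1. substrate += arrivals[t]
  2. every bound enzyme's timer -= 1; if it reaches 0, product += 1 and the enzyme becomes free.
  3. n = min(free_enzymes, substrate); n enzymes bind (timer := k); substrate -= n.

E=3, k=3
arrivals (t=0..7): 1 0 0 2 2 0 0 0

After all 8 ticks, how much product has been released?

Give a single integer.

Answer: 4

Derivation:
t=0: arr=1 -> substrate=0 bound=1 product=0
t=1: arr=0 -> substrate=0 bound=1 product=0
t=2: arr=0 -> substrate=0 bound=1 product=0
t=3: arr=2 -> substrate=0 bound=2 product=1
t=4: arr=2 -> substrate=1 bound=3 product=1
t=5: arr=0 -> substrate=1 bound=3 product=1
t=6: arr=0 -> substrate=0 bound=2 product=3
t=7: arr=0 -> substrate=0 bound=1 product=4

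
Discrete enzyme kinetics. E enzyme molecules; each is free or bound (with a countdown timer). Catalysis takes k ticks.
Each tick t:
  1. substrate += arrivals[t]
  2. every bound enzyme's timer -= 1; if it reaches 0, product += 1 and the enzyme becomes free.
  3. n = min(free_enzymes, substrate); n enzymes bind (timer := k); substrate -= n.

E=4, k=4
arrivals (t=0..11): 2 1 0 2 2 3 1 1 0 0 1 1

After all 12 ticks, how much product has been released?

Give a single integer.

t=0: arr=2 -> substrate=0 bound=2 product=0
t=1: arr=1 -> substrate=0 bound=3 product=0
t=2: arr=0 -> substrate=0 bound=3 product=0
t=3: arr=2 -> substrate=1 bound=4 product=0
t=4: arr=2 -> substrate=1 bound=4 product=2
t=5: arr=3 -> substrate=3 bound=4 product=3
t=6: arr=1 -> substrate=4 bound=4 product=3
t=7: arr=1 -> substrate=4 bound=4 product=4
t=8: arr=0 -> substrate=2 bound=4 product=6
t=9: arr=0 -> substrate=1 bound=4 product=7
t=10: arr=1 -> substrate=2 bound=4 product=7
t=11: arr=1 -> substrate=2 bound=4 product=8

Answer: 8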